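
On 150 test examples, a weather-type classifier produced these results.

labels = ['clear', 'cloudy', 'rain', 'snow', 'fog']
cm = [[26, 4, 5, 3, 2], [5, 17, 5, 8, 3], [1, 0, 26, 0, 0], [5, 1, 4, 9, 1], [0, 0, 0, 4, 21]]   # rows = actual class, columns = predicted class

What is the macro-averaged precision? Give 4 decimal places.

Per-class precision (TP/(TP+FP)):
  clear: TP=26, FP=5+1+5+0=11 → 26/37 = 0.70270
  cloudy: TP=17, FP=4+0+1+0=5 → 17/22 = 0.77273
  rain: TP=26, FP=5+5+4+0=14 → 26/40 = 0.65000
  snow: TP=9, FP=3+8+0+4=15 → 9/24 = 0.37500
  fog: TP=21, FP=2+3+0+1=6 → 21/27 = 0.77778
Macro-precision = mean = (0.70270 + 0.77273 + 0.65000 + 0.37500 + 0.77778) / 5 = 0.6556

0.6556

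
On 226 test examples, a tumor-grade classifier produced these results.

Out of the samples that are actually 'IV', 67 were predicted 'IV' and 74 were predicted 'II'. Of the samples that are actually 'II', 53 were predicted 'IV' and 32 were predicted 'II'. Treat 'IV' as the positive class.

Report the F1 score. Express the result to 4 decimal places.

0.5134

Precision = TP/(TP+FP) = 67/120 = 0.5583
Recall = TP/(TP+FN) = 67/141 = 0.4752
F1 = 2·TP/(2·TP+FP+FN) = 134/261 = 0.5134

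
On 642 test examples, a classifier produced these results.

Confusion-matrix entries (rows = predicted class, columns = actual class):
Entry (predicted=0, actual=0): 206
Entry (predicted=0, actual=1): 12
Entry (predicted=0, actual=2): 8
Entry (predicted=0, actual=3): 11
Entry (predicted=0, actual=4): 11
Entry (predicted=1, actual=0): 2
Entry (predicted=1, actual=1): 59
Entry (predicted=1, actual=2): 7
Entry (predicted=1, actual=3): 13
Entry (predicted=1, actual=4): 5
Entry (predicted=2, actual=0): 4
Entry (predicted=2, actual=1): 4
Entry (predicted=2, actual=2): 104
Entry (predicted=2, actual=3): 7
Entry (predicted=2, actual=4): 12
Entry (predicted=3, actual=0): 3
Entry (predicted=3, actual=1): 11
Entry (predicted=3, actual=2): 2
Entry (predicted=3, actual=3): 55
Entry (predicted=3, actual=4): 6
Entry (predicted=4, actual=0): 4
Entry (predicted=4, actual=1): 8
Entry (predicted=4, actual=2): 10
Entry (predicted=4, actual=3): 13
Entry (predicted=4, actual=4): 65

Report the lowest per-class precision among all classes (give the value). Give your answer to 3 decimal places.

0.650

Per-class precision (TP/(TP+FP)):
  0: TP=206, FP=12+8+11+11=42 → 206/248 = 0.8306
  1: TP=59, FP=2+7+13+5=27 → 59/86 = 0.6860
  2: TP=104, FP=4+4+7+12=27 → 104/131 = 0.7939
  3: TP=55, FP=3+11+2+6=22 → 55/77 = 0.7143
  4: TP=65, FP=4+8+10+13=35 → 65/100 = 0.6500
Lowest is class '4' with precision = 0.650.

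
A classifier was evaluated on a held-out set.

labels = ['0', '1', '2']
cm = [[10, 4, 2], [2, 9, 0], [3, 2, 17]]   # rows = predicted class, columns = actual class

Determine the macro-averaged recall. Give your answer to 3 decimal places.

Per-class recall (TP/(TP+FN)):
  0: TP=10, FN=2+3=5 → 10/15 = 0.6667
  1: TP=9, FN=4+2=6 → 9/15 = 0.6000
  2: TP=17, FN=2+0=2 → 17/19 = 0.8947
Macro-recall = mean = (0.6667 + 0.6000 + 0.8947) / 3 = 0.720

0.720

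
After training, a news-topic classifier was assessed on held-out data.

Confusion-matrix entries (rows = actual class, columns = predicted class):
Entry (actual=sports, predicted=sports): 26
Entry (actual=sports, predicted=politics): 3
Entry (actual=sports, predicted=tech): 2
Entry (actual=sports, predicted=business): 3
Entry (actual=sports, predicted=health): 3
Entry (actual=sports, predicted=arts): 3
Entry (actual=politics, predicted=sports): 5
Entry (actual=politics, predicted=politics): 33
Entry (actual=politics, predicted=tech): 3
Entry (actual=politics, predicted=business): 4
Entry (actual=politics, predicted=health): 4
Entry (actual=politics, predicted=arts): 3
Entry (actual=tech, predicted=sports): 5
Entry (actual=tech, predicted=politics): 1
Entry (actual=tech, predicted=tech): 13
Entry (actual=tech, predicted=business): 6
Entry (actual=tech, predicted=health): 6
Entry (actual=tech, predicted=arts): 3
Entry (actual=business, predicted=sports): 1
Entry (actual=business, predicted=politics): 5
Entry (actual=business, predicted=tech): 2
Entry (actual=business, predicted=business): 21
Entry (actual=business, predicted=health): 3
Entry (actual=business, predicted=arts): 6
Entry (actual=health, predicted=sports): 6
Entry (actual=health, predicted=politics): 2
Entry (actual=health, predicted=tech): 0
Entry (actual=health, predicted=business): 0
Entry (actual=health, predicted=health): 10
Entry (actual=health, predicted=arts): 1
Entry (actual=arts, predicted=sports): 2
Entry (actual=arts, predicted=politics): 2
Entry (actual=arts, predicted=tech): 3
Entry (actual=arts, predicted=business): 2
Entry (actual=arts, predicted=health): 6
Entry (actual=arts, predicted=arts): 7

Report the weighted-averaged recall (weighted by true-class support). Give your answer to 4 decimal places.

0.5366

Per-class recall (TP/(TP+FN)):
  sports: TP=26, FN=3+2+3+3+3=14 → 26/40 = 0.65000
  politics: TP=33, FN=5+3+4+4+3=19 → 33/52 = 0.63462
  tech: TP=13, FN=5+1+6+6+3=21 → 13/34 = 0.38235
  business: TP=21, FN=1+5+2+3+6=17 → 21/38 = 0.55263
  health: TP=10, FN=6+2+0+0+1=9 → 10/19 = 0.52632
  arts: TP=7, FN=2+2+3+2+6=15 → 7/22 = 0.31818
Weighted-recall = Σ (supportᵢ/N)·recallᵢ with N=205: (40/205)·0.65000 + (52/205)·0.63462 + (34/205)·0.38235 + (38/205)·0.55263 + (19/205)·0.52632 + (22/205)·0.31818 = 0.5366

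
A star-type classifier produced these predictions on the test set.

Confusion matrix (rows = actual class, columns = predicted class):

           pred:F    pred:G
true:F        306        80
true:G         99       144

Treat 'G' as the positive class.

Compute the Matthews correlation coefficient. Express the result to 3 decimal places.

MCC = (TP·TN − FP·FN) / √((TP+FP)(TP+FN)(TN+FP)(TN+FN))
Numerator = 144·306 − 80·99 = 36144
Denominator = √(224·243·386·405) = √8509354560 = 92246.1628
MCC = 36144 / 92246.1628 = 0.392

0.392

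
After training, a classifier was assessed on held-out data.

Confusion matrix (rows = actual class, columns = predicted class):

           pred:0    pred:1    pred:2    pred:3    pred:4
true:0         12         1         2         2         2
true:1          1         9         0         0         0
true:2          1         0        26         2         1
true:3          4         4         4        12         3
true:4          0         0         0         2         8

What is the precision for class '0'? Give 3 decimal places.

0.667

Treat '0' as positive and all other classes as negative.
precision = TP/(TP+FP).
0: TP=12, FP=1+1+4+0=6 → 12/18 = 0.6667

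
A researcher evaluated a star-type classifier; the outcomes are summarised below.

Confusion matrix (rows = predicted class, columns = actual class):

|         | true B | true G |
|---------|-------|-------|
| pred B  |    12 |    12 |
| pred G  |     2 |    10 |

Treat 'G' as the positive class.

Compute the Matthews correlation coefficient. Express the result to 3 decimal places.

0.322

MCC = (TP·TN − FP·FN) / √((TP+FP)(TP+FN)(TN+FP)(TN+FN))
Numerator = 10·12 − 2·12 = 96
Denominator = √(12·22·14·24) = √88704 = 297.8322
MCC = 96 / 297.8322 = 0.322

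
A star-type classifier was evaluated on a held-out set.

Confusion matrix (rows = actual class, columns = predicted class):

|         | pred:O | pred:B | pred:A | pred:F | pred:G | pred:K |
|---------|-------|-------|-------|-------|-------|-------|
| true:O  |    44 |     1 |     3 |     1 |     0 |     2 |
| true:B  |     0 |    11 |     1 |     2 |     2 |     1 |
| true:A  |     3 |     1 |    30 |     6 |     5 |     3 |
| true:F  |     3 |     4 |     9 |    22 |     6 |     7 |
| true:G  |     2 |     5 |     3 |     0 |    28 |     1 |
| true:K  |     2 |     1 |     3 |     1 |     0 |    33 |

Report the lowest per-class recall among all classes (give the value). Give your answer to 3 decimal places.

0.431

Per-class recall (TP/(TP+FN)):
  O: TP=44, FN=1+3+1+0+2=7 → 44/51 = 0.8627
  B: TP=11, FN=0+1+2+2+1=6 → 11/17 = 0.6471
  A: TP=30, FN=3+1+6+5+3=18 → 30/48 = 0.6250
  F: TP=22, FN=3+4+9+6+7=29 → 22/51 = 0.4314
  G: TP=28, FN=2+5+3+0+1=11 → 28/39 = 0.7179
  K: TP=33, FN=2+1+3+1+0=7 → 33/40 = 0.8250
Lowest is class 'F' with recall = 0.431.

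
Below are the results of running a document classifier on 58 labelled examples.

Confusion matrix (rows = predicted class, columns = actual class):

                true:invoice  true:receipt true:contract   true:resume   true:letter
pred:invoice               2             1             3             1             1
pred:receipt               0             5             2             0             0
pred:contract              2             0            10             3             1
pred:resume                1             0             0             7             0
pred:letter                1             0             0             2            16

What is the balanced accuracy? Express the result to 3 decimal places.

0.652

Balanced accuracy = mean of per-class recall.
  invoice: recall = 2/6 = 0.3333
  receipt: recall = 5/6 = 0.8333
  contract: recall = 10/15 = 0.6667
  resume: recall = 7/13 = 0.5385
  letter: recall = 16/18 = 0.8889
Mean = (0.3333 + 0.8333 + 0.6667 + 0.5385 + 0.8889) / 5 = 0.652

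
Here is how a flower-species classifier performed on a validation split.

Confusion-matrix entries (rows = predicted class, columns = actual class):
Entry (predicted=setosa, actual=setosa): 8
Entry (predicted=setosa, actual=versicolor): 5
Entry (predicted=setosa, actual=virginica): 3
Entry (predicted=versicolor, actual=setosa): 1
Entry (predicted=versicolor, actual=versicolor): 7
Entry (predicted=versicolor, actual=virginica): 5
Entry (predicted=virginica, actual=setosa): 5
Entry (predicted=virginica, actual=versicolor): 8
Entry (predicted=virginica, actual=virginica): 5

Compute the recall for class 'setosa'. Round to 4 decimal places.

0.5714

Take TP from the diagonal, FP from the rest of the 'setosa' prediction marginal, FN from the rest of the 'setosa' actual marginal.
recall = TP/(TP+FN).
setosa: TP=8, FN=1+5=6 → 8/14 = 0.57143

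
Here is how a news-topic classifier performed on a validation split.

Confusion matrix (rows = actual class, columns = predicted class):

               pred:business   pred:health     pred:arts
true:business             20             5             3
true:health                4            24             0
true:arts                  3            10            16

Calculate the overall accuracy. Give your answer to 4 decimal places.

0.7059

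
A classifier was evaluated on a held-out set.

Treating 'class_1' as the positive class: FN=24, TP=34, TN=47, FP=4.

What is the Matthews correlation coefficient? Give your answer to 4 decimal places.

MCC = (TP·TN − FP·FN) / √((TP+FP)(TP+FN)(TN+FP)(TN+FN))
Numerator = 34·47 − 4·24 = 1502
Denominator = √(38·58·51·71) = √7980684 = 2825.0104
MCC = 1502 / 2825.0104 = 0.5317

0.5317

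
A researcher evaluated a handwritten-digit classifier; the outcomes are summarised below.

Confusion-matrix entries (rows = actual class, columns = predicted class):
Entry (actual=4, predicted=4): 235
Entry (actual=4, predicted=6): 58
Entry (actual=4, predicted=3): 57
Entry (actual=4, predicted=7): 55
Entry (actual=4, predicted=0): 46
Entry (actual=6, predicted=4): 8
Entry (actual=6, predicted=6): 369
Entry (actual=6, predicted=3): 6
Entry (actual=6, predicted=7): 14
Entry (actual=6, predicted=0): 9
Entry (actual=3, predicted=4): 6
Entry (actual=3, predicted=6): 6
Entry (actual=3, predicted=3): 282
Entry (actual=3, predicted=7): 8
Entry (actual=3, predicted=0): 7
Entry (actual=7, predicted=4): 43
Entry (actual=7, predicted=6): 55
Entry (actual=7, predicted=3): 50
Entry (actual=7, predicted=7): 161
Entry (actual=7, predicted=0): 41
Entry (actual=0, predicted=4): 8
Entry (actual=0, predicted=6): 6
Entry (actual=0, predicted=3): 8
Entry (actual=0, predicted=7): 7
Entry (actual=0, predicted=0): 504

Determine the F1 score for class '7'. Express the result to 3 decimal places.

0.541

Take TP from the diagonal, FP from the rest of the '7' prediction marginal, FN from the rest of the '7' actual marginal.
F1 score = 2·TP/(2·TP+FP+FN).
7: TP=161, FP=55+14+8+7=84, FN=43+55+50+41=189 → 322/595 = 0.5412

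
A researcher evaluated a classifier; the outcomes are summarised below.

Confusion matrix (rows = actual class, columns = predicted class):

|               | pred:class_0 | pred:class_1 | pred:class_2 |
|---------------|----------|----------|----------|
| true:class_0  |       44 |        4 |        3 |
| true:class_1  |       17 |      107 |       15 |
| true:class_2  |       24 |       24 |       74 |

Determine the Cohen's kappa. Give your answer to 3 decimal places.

Observed agreement pₒ = trace/N = 225/312 = 0.7212
Expected agreement pₑ = Σ (rowᵢ·colᵢ)/N² = (51·85 + 139·135 + 122·92)/312² = 0.3526
κ = (pₒ − pₑ)/(1 − pₑ) = (0.7212 − 0.3526)/(1 − 0.3526) = 0.569

0.569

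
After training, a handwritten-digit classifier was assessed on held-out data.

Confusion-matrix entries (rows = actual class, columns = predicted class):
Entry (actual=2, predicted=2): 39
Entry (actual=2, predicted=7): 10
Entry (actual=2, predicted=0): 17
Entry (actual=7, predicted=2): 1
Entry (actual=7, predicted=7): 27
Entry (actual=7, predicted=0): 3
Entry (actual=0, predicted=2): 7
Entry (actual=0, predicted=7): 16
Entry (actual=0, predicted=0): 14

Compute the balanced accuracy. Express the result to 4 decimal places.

Balanced accuracy = mean of per-class recall.
  2: recall = 39/66 = 0.59091
  7: recall = 27/31 = 0.87097
  0: recall = 14/37 = 0.37838
Mean = (0.59091 + 0.87097 + 0.37838) / 3 = 0.6134

0.6134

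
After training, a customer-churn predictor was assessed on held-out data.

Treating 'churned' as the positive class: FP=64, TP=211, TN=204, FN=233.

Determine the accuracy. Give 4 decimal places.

0.5829

Accuracy = (TP+TN)/N = (211+204)/712 = 0.5829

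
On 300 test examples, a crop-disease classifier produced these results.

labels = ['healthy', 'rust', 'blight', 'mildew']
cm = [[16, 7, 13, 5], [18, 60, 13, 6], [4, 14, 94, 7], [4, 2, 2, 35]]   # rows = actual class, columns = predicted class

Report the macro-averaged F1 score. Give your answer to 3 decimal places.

0.640

Per-class F1 score (2·TP/(2·TP+FP+FN)):
  healthy: TP=16, FP=18+4+4=26, FN=7+13+5=25 → 32/83 = 0.3855
  rust: TP=60, FP=7+14+2=23, FN=18+13+6=37 → 120/180 = 0.6667
  blight: TP=94, FP=13+13+2=28, FN=4+14+7=25 → 188/241 = 0.7801
  mildew: TP=35, FP=5+6+7=18, FN=4+2+2=8 → 70/96 = 0.7292
Macro-F1 score = mean = (0.3855 + 0.6667 + 0.7801 + 0.7292) / 4 = 0.640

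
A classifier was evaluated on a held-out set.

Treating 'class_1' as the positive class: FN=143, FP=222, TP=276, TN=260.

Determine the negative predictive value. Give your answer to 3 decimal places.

NPV = TN/(TN+FN) = 260/(260+143) = 0.645

0.645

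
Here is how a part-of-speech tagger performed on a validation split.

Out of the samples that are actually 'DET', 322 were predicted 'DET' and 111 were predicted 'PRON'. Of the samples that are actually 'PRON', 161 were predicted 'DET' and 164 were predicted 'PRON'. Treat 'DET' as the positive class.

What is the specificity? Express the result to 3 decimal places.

Specificity = TN/(TN+FP) = 164/(164+161) = 0.505

0.505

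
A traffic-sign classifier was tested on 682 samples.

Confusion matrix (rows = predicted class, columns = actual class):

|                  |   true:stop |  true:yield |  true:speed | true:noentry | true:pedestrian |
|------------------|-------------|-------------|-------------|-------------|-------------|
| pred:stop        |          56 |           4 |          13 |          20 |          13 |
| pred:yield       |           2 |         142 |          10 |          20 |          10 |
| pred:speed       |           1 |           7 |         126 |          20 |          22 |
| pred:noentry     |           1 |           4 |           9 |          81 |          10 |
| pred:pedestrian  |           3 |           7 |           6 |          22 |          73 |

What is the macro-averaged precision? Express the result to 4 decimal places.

0.6890

Per-class precision (TP/(TP+FP)):
  stop: TP=56, FP=4+13+20+13=50 → 56/106 = 0.52830
  yield: TP=142, FP=2+10+20+10=42 → 142/184 = 0.77174
  speed: TP=126, FP=1+7+20+22=50 → 126/176 = 0.71591
  noentry: TP=81, FP=1+4+9+10=24 → 81/105 = 0.77143
  pedestrian: TP=73, FP=3+7+6+22=38 → 73/111 = 0.65766
Macro-precision = mean = (0.52830 + 0.77174 + 0.71591 + 0.77143 + 0.65766) / 5 = 0.6890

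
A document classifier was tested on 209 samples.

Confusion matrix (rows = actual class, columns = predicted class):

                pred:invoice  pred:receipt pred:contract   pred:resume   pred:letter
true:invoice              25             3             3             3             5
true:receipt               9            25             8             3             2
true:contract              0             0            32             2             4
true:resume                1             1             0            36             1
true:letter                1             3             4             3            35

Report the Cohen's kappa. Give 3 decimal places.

Observed agreement pₒ = trace/N = 153/209 = 0.7321
Expected agreement pₑ = Σ (rowᵢ·colᵢ)/N² = (39·36 + 47·32 + 38·47 + 39·47 + 46·47)/209² = 0.1989
κ = (pₒ − pₑ)/(1 − pₑ) = (0.7321 − 0.1989)/(1 − 0.1989) = 0.666

0.666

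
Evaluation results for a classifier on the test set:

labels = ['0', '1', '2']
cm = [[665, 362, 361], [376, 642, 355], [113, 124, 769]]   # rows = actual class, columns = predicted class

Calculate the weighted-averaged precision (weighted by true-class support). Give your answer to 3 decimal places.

0.558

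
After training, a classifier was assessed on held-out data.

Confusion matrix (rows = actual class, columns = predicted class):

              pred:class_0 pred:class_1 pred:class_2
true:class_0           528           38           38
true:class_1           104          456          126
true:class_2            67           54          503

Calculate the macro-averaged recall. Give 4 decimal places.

0.7817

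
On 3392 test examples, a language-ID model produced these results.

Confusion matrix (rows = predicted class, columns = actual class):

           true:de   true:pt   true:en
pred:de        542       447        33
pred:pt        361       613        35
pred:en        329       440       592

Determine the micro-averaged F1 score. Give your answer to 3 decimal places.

0.515

Micro-averaging pools counts across classes: ΣTP=1747, ΣFP=1645, ΣFN=1645.
Micro-F1 score = 2·TP/(2·TP+FP+FN) on pooled counts = 0.515 (equals overall accuracy in single-label multiclass).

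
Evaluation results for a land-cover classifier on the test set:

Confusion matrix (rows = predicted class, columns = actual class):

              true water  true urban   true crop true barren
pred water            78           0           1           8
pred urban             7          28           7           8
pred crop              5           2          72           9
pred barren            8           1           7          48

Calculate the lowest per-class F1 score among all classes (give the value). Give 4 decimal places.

Per-class F1 score (2·TP/(2·TP+FP+FN)):
  water: TP=78, FP=0+1+8=9, FN=7+5+8=20 → 156/185 = 0.84324
  urban: TP=28, FP=7+7+8=22, FN=0+2+1=3 → 56/81 = 0.69136
  crop: TP=72, FP=5+2+9=16, FN=1+7+7=15 → 144/175 = 0.82286
  barren: TP=48, FP=8+1+7=16, FN=8+8+9=25 → 96/137 = 0.70073
Lowest is class 'urban' with F1 score = 0.6914.

0.6914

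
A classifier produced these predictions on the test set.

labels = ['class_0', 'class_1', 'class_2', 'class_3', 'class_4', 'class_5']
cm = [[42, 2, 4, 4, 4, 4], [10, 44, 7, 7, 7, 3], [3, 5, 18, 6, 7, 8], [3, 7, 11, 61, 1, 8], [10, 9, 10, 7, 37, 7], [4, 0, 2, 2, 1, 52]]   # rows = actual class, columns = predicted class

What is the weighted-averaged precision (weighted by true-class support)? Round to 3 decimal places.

0.616

Per-class precision (TP/(TP+FP)):
  class_0: TP=42, FP=10+3+3+10+4=30 → 42/72 = 0.5833
  class_1: TP=44, FP=2+5+7+9+0=23 → 44/67 = 0.6567
  class_2: TP=18, FP=4+7+11+10+2=34 → 18/52 = 0.3462
  class_3: TP=61, FP=4+7+6+7+2=26 → 61/87 = 0.7011
  class_4: TP=37, FP=4+7+7+1+1=20 → 37/57 = 0.6491
  class_5: TP=52, FP=4+3+8+8+7=30 → 52/82 = 0.6341
Weighted-precision = Σ (supportᵢ/N)·precisionᵢ with N=417: (60/417)·0.5833 + (78/417)·0.6567 + (47/417)·0.3462 + (91/417)·0.7011 + (80/417)·0.6491 + (61/417)·0.6341 = 0.616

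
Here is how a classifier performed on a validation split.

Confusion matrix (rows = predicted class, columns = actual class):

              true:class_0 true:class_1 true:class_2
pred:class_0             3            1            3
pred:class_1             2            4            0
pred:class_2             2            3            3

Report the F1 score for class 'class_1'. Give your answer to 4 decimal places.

One-vs-rest for 'class_1': TP = diagonal; FP = other classes predicted 'class_1'; FN = 'class_1' predicted as other.
F1 score = 2·TP/(2·TP+FP+FN).
class_1: TP=4, FP=2+0=2, FN=1+3=4 → 8/14 = 0.57143

0.5714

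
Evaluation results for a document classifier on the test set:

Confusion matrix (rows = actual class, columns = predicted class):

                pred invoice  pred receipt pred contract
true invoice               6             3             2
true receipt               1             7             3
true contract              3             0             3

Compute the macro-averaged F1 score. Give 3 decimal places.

0.556

Per-class F1 score (2·TP/(2·TP+FP+FN)):
  invoice: TP=6, FP=1+3=4, FN=3+2=5 → 12/21 = 0.5714
  receipt: TP=7, FP=3+0=3, FN=1+3=4 → 14/21 = 0.6667
  contract: TP=3, FP=2+3=5, FN=3+0=3 → 6/14 = 0.4286
Macro-F1 score = mean = (0.5714 + 0.6667 + 0.4286) / 3 = 0.556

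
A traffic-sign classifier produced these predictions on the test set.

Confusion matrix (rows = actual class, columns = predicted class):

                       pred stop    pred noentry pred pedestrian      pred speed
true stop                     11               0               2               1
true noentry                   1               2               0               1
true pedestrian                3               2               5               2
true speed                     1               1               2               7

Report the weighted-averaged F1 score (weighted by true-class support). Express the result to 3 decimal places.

0.604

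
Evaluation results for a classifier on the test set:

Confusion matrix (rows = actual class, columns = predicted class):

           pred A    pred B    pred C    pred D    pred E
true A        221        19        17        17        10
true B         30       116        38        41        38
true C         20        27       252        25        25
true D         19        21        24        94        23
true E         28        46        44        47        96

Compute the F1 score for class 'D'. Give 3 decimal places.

0.464

F1 score = 2·TP/(2·TP+FP+FN).
D: TP=94, FP=17+41+25+47=130, FN=19+21+24+23=87 → 188/405 = 0.4642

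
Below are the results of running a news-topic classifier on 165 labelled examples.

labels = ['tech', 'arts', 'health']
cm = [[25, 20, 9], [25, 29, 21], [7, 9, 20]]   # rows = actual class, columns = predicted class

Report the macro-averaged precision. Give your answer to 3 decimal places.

Per-class precision (TP/(TP+FP)):
  tech: TP=25, FP=25+7=32 → 25/57 = 0.4386
  arts: TP=29, FP=20+9=29 → 29/58 = 0.5000
  health: TP=20, FP=9+21=30 → 20/50 = 0.4000
Macro-precision = mean = (0.4386 + 0.5000 + 0.4000) / 3 = 0.446

0.446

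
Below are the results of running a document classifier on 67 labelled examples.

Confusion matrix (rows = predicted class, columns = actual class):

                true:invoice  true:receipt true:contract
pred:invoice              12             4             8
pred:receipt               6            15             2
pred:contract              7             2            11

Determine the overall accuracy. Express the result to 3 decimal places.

Accuracy = trace / total = (12+15+11=38) / 67 = 38/67 = 0.567

0.567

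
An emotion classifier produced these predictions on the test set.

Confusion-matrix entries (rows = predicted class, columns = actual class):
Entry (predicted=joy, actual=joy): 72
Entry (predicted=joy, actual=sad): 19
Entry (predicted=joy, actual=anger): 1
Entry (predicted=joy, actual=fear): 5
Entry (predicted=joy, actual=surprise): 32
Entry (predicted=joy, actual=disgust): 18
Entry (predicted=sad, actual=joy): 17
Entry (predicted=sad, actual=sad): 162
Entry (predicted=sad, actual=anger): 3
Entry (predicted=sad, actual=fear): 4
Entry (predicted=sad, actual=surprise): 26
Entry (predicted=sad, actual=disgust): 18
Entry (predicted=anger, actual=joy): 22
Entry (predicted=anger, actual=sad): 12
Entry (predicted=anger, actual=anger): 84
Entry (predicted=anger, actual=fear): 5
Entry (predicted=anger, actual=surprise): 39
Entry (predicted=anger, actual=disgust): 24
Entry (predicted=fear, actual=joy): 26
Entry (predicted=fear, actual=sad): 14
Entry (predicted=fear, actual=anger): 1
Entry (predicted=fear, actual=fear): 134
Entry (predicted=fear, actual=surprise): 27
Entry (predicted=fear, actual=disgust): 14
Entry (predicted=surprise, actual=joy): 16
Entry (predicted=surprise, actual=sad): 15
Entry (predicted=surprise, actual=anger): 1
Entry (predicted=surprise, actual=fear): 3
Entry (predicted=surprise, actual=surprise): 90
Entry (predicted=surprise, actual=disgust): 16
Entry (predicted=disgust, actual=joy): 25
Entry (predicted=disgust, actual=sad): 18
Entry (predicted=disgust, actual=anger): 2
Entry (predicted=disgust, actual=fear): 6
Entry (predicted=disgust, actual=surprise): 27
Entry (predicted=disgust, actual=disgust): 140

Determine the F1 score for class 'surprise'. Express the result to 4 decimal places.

0.4712

One-vs-rest for 'surprise': TP = diagonal; FP = other classes predicted 'surprise'; FN = 'surprise' predicted as other.
F1 score = 2·TP/(2·TP+FP+FN).
surprise: TP=90, FP=16+15+1+3+16=51, FN=32+26+39+27+27=151 → 180/382 = 0.47120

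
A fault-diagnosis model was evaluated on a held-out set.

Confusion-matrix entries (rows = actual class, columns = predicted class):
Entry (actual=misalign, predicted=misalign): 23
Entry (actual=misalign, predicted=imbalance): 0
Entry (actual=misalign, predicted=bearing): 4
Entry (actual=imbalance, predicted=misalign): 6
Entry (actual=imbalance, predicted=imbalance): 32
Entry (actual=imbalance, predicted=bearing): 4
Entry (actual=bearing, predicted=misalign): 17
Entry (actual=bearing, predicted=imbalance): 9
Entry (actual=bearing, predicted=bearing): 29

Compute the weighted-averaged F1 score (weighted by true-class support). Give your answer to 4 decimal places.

0.6780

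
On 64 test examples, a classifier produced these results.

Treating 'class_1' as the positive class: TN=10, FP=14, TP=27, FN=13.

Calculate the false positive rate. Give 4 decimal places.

0.5833

FPR = FP/(FP+TN) = 14/(14+10) = 0.5833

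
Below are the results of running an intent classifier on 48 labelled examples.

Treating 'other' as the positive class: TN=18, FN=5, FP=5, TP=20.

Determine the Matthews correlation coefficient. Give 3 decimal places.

MCC = (TP·TN − FP·FN) / √((TP+FP)(TP+FN)(TN+FP)(TN+FN))
Numerator = 20·18 − 5·5 = 335
Denominator = √(25·25·23·23) = √330625 = 575.0000
MCC = 335 / 575.0000 = 0.583

0.583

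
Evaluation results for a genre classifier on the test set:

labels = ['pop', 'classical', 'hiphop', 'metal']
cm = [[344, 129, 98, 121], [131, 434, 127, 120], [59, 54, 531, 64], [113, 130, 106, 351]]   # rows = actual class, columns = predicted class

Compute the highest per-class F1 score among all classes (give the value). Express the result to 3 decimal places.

0.676

Per-class F1 score (2·TP/(2·TP+FP+FN)):
  pop: TP=344, FP=131+59+113=303, FN=129+98+121=348 → 688/1339 = 0.5138
  classical: TP=434, FP=129+54+130=313, FN=131+127+120=378 → 868/1559 = 0.5568
  hiphop: TP=531, FP=98+127+106=331, FN=59+54+64=177 → 1062/1570 = 0.6764
  metal: TP=351, FP=121+120+64=305, FN=113+130+106=349 → 702/1356 = 0.5177
Highest is class 'hiphop' with F1 score = 0.676.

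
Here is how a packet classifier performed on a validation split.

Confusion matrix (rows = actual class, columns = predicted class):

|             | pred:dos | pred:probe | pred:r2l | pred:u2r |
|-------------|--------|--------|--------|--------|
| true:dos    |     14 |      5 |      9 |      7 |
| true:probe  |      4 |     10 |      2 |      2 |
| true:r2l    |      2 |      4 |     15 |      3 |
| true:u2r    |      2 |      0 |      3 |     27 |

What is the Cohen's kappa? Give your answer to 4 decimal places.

Observed agreement pₒ = trace/N = 66/109 = 0.60550
Expected agreement pₑ = Σ (rowᵢ·colᵢ)/N² = (35·22 + 18·19 + 24·29 + 32·39)/109² = 0.25722
κ = (pₒ − pₑ)/(1 − pₑ) = (0.60550 − 0.25722)/(1 − 0.25722) = 0.4689

0.4689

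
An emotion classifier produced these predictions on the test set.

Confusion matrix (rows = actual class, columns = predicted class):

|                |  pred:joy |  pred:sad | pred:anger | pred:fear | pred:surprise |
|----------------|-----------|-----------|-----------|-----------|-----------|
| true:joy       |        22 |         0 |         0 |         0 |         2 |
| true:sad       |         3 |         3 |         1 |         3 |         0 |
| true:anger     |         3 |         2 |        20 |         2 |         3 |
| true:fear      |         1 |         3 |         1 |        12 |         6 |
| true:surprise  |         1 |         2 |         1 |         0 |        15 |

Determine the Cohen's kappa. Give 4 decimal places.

Observed agreement pₒ = trace/N = 72/106 = 0.67925
Expected agreement pₑ = Σ (rowᵢ·colᵢ)/N² = (24·30 + 10·10 + 30·23 + 23·17 + 19·26)/106² = 0.21315
κ = (pₒ − pₑ)/(1 − pₑ) = (0.67925 − 0.21315)/(1 − 0.21315) = 0.5924

0.5924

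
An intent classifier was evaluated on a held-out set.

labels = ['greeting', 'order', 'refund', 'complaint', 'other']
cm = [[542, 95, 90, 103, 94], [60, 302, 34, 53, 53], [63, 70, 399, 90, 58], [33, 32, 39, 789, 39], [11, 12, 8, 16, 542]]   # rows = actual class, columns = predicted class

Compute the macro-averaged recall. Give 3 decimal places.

0.708

Per-class recall (TP/(TP+FN)):
  greeting: TP=542, FN=95+90+103+94=382 → 542/924 = 0.5866
  order: TP=302, FN=60+34+53+53=200 → 302/502 = 0.6016
  refund: TP=399, FN=63+70+90+58=281 → 399/680 = 0.5868
  complaint: TP=789, FN=33+32+39+39=143 → 789/932 = 0.8466
  other: TP=542, FN=11+12+8+16=47 → 542/589 = 0.9202
Macro-recall = mean = (0.5866 + 0.6016 + 0.5868 + 0.8466 + 0.9202) / 5 = 0.708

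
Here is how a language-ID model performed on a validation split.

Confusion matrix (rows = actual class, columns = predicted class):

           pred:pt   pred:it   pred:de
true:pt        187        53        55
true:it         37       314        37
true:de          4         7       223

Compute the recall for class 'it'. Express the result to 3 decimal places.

0.809

recall = TP/(TP+FN).
it: TP=314, FN=37+37=74 → 314/388 = 0.8093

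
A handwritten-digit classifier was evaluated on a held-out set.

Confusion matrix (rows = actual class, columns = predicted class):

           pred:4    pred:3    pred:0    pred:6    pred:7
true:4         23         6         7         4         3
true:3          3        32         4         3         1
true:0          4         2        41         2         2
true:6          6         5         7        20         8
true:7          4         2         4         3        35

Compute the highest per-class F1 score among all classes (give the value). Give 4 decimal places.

Per-class F1 score (2·TP/(2·TP+FP+FN)):
  4: TP=23, FP=3+4+6+4=17, FN=6+7+4+3=20 → 46/83 = 0.55422
  3: TP=32, FP=6+2+5+2=15, FN=3+4+3+1=11 → 64/90 = 0.71111
  0: TP=41, FP=7+4+7+4=22, FN=4+2+2+2=10 → 82/114 = 0.71930
  6: TP=20, FP=4+3+2+3=12, FN=6+5+7+8=26 → 40/78 = 0.51282
  7: TP=35, FP=3+1+2+8=14, FN=4+2+4+3=13 → 70/97 = 0.72165
Highest is class '7' with F1 score = 0.7216.

0.7216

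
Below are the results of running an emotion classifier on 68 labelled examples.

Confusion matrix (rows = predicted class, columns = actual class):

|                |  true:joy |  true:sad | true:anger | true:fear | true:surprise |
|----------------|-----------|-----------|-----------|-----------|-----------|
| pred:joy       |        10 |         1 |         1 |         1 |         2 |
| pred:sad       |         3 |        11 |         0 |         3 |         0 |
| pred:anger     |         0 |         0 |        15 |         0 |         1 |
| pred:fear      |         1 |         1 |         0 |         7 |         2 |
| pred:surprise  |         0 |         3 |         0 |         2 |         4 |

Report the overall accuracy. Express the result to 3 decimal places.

Accuracy = trace / total = (10+11+15+7+4=47) / 68 = 47/68 = 0.691

0.691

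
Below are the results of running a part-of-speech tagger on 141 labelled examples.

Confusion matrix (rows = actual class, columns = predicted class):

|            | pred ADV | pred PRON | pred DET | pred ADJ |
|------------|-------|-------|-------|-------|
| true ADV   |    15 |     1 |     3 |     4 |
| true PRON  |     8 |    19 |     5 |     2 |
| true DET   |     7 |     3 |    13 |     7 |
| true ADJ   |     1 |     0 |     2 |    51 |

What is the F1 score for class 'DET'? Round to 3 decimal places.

0.491

Treat 'DET' as positive and all other classes as negative.
F1 score = 2·TP/(2·TP+FP+FN).
DET: TP=13, FP=3+5+2=10, FN=7+3+7=17 → 26/53 = 0.4906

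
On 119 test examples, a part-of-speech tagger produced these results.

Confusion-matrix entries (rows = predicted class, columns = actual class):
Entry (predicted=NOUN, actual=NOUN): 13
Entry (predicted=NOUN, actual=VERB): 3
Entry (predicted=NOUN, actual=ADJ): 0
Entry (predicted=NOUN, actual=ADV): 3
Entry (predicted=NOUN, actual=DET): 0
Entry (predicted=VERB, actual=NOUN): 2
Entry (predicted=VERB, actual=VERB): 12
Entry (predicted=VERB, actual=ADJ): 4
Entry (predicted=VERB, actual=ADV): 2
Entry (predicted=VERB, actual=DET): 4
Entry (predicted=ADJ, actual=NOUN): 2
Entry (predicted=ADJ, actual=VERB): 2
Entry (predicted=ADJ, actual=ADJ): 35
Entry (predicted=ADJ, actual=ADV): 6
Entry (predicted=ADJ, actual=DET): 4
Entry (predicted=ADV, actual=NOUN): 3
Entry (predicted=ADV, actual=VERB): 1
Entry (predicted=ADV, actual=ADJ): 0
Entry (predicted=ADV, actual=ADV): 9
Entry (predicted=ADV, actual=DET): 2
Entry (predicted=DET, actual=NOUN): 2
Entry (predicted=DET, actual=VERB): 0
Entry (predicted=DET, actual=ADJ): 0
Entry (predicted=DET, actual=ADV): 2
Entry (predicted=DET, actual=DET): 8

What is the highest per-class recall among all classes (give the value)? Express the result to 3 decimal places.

Per-class recall (TP/(TP+FN)):
  NOUN: TP=13, FN=2+2+3+2=9 → 13/22 = 0.5909
  VERB: TP=12, FN=3+2+1+0=6 → 12/18 = 0.6667
  ADJ: TP=35, FN=0+4+0+0=4 → 35/39 = 0.8974
  ADV: TP=9, FN=3+2+6+2=13 → 9/22 = 0.4091
  DET: TP=8, FN=0+4+4+2=10 → 8/18 = 0.4444
Highest is class 'ADJ' with recall = 0.897.

0.897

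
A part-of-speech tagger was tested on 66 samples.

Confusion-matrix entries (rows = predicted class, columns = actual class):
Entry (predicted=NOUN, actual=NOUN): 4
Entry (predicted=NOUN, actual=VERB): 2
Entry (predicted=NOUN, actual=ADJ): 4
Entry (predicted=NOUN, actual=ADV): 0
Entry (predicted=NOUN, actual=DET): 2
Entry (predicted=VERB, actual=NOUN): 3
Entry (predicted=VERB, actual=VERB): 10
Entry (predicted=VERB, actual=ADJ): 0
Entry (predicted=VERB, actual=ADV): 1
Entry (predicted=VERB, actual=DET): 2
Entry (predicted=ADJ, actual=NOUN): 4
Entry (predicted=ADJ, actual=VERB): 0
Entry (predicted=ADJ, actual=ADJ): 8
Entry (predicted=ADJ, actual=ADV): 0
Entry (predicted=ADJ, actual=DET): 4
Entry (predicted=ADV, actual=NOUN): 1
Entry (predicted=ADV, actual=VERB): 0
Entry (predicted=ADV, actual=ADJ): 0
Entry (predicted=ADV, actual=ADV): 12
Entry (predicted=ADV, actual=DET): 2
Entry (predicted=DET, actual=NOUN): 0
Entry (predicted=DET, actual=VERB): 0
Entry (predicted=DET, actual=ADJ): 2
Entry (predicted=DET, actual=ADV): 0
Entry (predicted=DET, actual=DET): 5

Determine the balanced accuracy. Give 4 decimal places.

Balanced accuracy = mean of per-class recall.
  NOUN: recall = 4/12 = 0.33333
  VERB: recall = 10/12 = 0.83333
  ADJ: recall = 8/14 = 0.57143
  ADV: recall = 12/13 = 0.92308
  DET: recall = 5/15 = 0.33333
Mean = (0.33333 + 0.83333 + 0.57143 + 0.92308 + 0.33333) / 5 = 0.5989

0.5989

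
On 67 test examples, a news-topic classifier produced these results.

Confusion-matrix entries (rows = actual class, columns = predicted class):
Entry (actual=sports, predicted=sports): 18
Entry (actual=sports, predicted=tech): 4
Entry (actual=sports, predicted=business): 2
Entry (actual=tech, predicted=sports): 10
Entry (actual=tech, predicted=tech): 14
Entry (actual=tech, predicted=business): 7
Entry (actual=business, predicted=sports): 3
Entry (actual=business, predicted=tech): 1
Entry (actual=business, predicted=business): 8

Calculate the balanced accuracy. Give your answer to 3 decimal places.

0.623

Balanced accuracy = mean of per-class recall.
  sports: recall = 18/24 = 0.7500
  tech: recall = 14/31 = 0.4516
  business: recall = 8/12 = 0.6667
Mean = (0.7500 + 0.4516 + 0.6667) / 3 = 0.623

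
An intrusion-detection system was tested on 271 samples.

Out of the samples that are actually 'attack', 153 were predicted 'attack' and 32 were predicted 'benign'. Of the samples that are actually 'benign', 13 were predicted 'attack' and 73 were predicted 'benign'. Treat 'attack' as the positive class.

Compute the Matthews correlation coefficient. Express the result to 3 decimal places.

0.646

MCC = (TP·TN − FP·FN) / √((TP+FP)(TP+FN)(TN+FP)(TN+FN))
Numerator = 153·73 − 13·32 = 10753
Denominator = √(166·185·86·105) = √277311300 = 16652.6665
MCC = 10753 / 16652.6665 = 0.646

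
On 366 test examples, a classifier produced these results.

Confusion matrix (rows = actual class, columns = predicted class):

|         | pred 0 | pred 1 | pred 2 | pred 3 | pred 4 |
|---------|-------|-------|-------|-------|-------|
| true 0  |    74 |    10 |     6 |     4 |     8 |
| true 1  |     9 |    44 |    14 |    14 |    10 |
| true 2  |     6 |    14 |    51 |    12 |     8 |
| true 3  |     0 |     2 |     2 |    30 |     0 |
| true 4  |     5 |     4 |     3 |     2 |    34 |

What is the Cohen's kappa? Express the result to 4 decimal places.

0.5396

Observed agreement pₒ = trace/N = 233/366 = 0.63661
Expected agreement pₑ = Σ (rowᵢ·colᵢ)/N² = (102·94 + 91·74 + 91·76 + 34·62 + 48·60)/366² = 0.21071
κ = (pₒ − pₑ)/(1 − pₑ) = (0.63661 − 0.21071)/(1 − 0.21071) = 0.5396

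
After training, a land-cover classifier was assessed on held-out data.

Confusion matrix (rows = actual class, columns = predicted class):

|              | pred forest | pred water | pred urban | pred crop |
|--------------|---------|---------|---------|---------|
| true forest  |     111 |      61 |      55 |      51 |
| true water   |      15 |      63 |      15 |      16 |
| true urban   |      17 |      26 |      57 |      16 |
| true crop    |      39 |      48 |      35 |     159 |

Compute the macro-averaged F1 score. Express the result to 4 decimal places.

0.4778

Per-class F1 score (2·TP/(2·TP+FP+FN)):
  forest: TP=111, FP=15+17+39=71, FN=61+55+51=167 → 222/460 = 0.48261
  water: TP=63, FP=61+26+48=135, FN=15+15+16=46 → 126/307 = 0.41042
  urban: TP=57, FP=55+15+35=105, FN=17+26+16=59 → 114/278 = 0.41007
  crop: TP=159, FP=51+16+16=83, FN=39+48+35=122 → 318/523 = 0.60803
Macro-F1 score = mean = (0.48261 + 0.41042 + 0.41007 + 0.60803) / 4 = 0.4778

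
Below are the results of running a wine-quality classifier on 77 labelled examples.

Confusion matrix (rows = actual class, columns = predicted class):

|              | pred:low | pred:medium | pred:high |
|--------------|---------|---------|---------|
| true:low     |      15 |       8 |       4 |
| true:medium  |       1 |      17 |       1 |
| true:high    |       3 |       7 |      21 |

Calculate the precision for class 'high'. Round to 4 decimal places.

0.8077

Take TP from the diagonal, FP from the rest of the 'high' prediction marginal, FN from the rest of the 'high' actual marginal.
precision = TP/(TP+FP).
high: TP=21, FP=4+1=5 → 21/26 = 0.80769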